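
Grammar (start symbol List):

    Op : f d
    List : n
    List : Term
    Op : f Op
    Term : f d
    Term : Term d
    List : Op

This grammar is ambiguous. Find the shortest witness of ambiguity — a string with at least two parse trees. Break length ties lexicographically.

f d

length 1: no string has ≥2 trees
length 2: f d has 2 parse trees

Two derivations of f d:
  List ⇒ Term ⇒ f d
  List ⇒ Op ⇒ f d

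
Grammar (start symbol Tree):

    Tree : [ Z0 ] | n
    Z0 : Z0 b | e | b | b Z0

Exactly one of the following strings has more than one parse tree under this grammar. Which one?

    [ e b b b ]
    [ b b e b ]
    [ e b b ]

[ b b e b ]

[ e b b b ]: 1 tree
[ b b e b ]: 3 trees
[ e b b ]: 1 tree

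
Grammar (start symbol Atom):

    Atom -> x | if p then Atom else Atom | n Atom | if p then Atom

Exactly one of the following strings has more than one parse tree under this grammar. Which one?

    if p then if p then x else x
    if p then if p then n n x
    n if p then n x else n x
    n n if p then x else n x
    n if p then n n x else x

if p then if p then x else x: 2 trees
if p then if p then n n x: 1 tree
n if p then n x else n x: 1 tree
n n if p then x else n x: 1 tree
n if p then n n x else x: 1 tree

if p then if p then x else x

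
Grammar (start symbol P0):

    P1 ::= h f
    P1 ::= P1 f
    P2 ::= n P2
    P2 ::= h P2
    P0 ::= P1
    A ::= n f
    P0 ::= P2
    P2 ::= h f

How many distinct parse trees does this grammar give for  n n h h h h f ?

Parse trees for n n h h h h f:
  [P0 [P2 n [P2 n [P2 h [P2 h [P2 h [P2 h f]]]]]]]

1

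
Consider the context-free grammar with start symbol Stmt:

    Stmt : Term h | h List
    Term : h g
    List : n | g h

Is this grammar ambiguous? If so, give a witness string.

Witness: h g h

Derivation 1: Stmt ⇒ Term h ⇒ h g h
Derivation 2: Stmt ⇒ h List ⇒ h g h

Two distinct leftmost derivations for the same string.

Ambiguous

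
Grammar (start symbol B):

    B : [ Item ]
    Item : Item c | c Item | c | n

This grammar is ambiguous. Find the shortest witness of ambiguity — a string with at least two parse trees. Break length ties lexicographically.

[ c c ]

length 3: no string has ≥2 trees
length 4: [ c c ] has 2 parse trees

Two derivations of [ c c ]:
  B ⇒ [ Item ] ⇒ [ Item c ] ⇒ [ c c ]
  B ⇒ [ Item ] ⇒ [ c Item ] ⇒ [ c c ]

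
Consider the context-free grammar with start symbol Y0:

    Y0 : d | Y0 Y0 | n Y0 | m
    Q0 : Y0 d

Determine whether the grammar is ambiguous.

Ambiguous

Witness: d d d

Derivation 1: Y0 ⇒ Y0 Y0 ⇒ d Y0 ⇒ d Y0 Y0 ⇒ d d Y0 ⇒ d d d
Derivation 2: Y0 ⇒ Y0 Y0 ⇒ Y0 Y0 Y0 ⇒ d Y0 Y0 ⇒ d d Y0 ⇒ d d d

Two distinct leftmost derivations for the same string.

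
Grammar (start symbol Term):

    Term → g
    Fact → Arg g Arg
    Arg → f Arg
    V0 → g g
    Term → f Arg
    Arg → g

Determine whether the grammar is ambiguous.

Unambiguous

Only Term, Arg are reachable from Term; ignoring the rest: The reachable rules are right-linear with at most one rule per (nonterminal, next-terminal) pair. Each input token forces the next rule, so parsing is deterministic.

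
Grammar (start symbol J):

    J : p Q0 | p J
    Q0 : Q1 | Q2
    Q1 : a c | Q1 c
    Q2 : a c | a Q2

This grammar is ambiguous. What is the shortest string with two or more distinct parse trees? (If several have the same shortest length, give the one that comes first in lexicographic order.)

length 3: p a c has 2 parse trees

Two derivations of p a c:
  J ⇒ p Q0 ⇒ p Q1 ⇒ p a c
  J ⇒ p Q0 ⇒ p Q2 ⇒ p a c

p a c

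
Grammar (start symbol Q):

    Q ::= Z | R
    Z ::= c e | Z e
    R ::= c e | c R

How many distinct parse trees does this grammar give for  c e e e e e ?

1

Parse trees for c e e e e e:
  [Q [Z [Z [Z [Z [Z c e] e] e] e] e]]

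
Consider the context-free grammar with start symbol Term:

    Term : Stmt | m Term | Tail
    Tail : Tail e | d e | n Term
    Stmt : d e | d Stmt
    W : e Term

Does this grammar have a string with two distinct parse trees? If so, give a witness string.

Ambiguous

Witness: d e

Derivation 1: Term ⇒ Stmt ⇒ d e
Derivation 2: Term ⇒ Tail ⇒ d e

Two distinct leftmost derivations for the same string.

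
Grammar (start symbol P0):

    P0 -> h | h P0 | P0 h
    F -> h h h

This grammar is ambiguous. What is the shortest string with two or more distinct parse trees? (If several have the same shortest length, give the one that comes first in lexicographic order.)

h h

length 1: no string has ≥2 trees
length 2: h h has 2 parse trees

Two derivations of h h:
  P0 ⇒ h P0 ⇒ h h
  P0 ⇒ P0 h ⇒ h h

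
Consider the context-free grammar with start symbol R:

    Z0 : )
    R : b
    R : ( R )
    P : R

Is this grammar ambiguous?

Unambiguous

Only R is reachable from R; ignoring the rest: Each string is a nest of matched brackets around a single atom. An opening bracket forces the recursive rule; an atom forces the base rule.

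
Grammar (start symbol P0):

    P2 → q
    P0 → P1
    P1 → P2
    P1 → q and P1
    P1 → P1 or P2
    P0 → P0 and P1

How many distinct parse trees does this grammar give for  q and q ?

Parse trees for q and q:
  [P0 [P1 q and [P1 [P2 q]]]]
  [P0 [P0 [P1 [P2 q]]] and [P1 [P2 q]]]

2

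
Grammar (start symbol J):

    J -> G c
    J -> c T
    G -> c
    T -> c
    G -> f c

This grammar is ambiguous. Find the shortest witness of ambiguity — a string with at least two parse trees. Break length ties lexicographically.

length 2: c c has 2 parse trees

Two derivations of c c:
  J ⇒ G c ⇒ c c
  J ⇒ c T ⇒ c c

c c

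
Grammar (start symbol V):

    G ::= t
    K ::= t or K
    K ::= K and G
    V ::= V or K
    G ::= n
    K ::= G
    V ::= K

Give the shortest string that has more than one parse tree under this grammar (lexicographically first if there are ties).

t or n

length 1: no string has ≥2 trees
length 3: t or n has 2 parse trees

Two derivations of t or n:
  V ⇒ V or K ⇒ K or K ⇒ G or K ⇒ t or K ⇒ t or G ⇒ t or n
  V ⇒ K ⇒ t or K ⇒ t or G ⇒ t or n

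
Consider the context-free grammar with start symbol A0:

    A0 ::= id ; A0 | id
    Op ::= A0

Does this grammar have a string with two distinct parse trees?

Only A0 is reachable from A0; ignoring the rest: Right-recursive list with a separator: after each atom, whether the separator follows determines the rule. One parse per string.

Unambiguous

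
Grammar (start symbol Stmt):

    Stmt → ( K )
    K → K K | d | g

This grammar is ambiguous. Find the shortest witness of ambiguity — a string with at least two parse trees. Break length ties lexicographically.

length 3: no string has ≥2 trees
length 4: no string has ≥2 trees
length 5: ( d d d ) has 2 parse trees

Two derivations of ( d d d ):
  Stmt ⇒ ( K ) ⇒ ( K K ) ⇒ ( K K K ) ⇒ ( d K K ) ⇒ ( d d K ) ⇒ ( d d d )
  Stmt ⇒ ( K ) ⇒ ( K K ) ⇒ ( d K ) ⇒ ( d K K ) ⇒ ( d d K ) ⇒ ( d d d )

( d d d )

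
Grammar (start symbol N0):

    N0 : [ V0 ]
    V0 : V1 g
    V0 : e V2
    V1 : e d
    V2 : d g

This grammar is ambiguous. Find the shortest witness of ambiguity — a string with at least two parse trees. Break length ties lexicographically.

length 5: [ e d g ] has 2 parse trees

Two derivations of [ e d g ]:
  N0 ⇒ [ V0 ] ⇒ [ V1 g ] ⇒ [ e d g ]
  N0 ⇒ [ V0 ] ⇒ [ e V2 ] ⇒ [ e d g ]

[ e d g ]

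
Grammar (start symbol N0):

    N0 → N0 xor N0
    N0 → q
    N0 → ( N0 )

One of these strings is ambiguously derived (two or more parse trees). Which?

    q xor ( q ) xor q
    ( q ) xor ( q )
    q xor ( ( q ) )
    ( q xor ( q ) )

q xor ( q ) xor q: 2 trees
( q ) xor ( q ): 1 tree
q xor ( ( q ) ): 1 tree
( q xor ( q ) ): 1 tree

q xor ( q ) xor q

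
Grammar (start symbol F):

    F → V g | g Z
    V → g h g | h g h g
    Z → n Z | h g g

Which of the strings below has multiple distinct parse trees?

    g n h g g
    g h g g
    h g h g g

g h g g

g n h g g: 1 tree
g h g g: 2 trees
h g h g g: 1 tree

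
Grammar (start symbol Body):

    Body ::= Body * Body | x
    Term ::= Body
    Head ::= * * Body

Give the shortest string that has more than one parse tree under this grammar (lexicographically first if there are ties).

x * x * x

length 1: no string has ≥2 trees
length 3: no string has ≥2 trees
length 5: x * x * x has 2 parse trees

Two derivations of x * x * x:
  Body ⇒ Body * Body ⇒ Body * Body * Body ⇒ x * Body * Body ⇒ x * x * Body ⇒ x * x * x
  Body ⇒ Body * Body ⇒ x * Body ⇒ x * Body * Body ⇒ x * x * Body ⇒ x * x * x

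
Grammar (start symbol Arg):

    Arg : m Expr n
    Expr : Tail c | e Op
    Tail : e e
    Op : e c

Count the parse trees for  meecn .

Parse trees for meecn:
  [Arg m [Expr [Tail e e] c] n]
  [Arg m [Expr e [Op e c]] n]

2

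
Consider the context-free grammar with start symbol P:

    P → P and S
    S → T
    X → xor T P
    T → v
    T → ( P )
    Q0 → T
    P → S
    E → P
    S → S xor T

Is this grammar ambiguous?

Unambiguous

Only P, S, T are reachable from P; ignoring the rest: This is a standard precedence ladder (P over S over T), with each level left-recursive on its own operator ('and' at P, 'xor' at S). That structure is LR(1), hence unambiguous.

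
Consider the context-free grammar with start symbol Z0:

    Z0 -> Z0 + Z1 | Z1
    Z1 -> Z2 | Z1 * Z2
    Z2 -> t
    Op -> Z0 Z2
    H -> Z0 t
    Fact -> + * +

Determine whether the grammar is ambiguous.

Unambiguous

Only Z0, Z1, Z2 are reachable from Z0; ignoring the rest: Z0 → Z0 + Z1 | Z1  ;  Z1 → Z1 * Z2 | Z2  — a left-associative chain with Z2 at the bottom. Each string factors uniquely by precedence.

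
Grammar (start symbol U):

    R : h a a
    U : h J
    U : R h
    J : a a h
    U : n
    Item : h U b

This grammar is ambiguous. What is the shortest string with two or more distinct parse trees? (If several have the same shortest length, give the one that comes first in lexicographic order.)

length 1: no string has ≥2 trees
length 4: h a a h has 2 parse trees

Two derivations of h a a h:
  U ⇒ h J ⇒ h a a h
  U ⇒ R h ⇒ h a a h

h a a h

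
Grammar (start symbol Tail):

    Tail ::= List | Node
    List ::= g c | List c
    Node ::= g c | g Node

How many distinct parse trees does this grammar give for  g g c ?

1

Parse trees for g g c:
  [Tail [Node g [Node g c]]]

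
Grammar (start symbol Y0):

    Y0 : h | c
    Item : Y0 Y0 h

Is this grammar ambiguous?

(Item is unreachable from Y0, so its rules don't affect L(Y0).) The reachable rules are right-linear with at most one rule per (nonterminal, next-terminal) pair. Each input token forces the next rule, so parsing is deterministic.

Unambiguous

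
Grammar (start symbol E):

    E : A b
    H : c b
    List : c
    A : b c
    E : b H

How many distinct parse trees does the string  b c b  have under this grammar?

Parse trees for b c b:
  [E [A b c] b]
  [E b [H c b]]

2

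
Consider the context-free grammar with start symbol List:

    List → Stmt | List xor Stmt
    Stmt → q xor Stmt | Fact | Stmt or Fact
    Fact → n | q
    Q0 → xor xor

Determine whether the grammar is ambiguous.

Ambiguous

Witness: q xor n

Derivation 1: List ⇒ Stmt ⇒ q xor Stmt ⇒ q xor Fact ⇒ q xor n
Derivation 2: List ⇒ List xor Stmt ⇒ Stmt xor Stmt ⇒ Fact xor Stmt ⇒ q xor Stmt ⇒ q xor Fact ⇒ q xor n

Two distinct leftmost derivations for the same string.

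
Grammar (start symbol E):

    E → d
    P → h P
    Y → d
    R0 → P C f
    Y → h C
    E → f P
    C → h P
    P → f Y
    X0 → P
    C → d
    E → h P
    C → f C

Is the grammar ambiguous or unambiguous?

(R0, X0 are unreachable from E, so their rules don't affect L(E).) The reachable rules are right-linear with at most one rule per (nonterminal, next-terminal) pair. Each input token forces the next rule, so parsing is deterministic.

Unambiguous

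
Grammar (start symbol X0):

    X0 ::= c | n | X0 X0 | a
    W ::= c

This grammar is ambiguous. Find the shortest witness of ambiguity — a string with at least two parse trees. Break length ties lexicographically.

length 1: no string has ≥2 trees
length 2: no string has ≥2 trees
length 3: a a a has 2 parse trees

Two derivations of a a a:
  X0 ⇒ X0 X0 ⇒ X0 X0 X0 ⇒ a X0 X0 ⇒ a a X0 ⇒ a a a
  X0 ⇒ X0 X0 ⇒ a X0 ⇒ a X0 X0 ⇒ a a X0 ⇒ a a a

a a a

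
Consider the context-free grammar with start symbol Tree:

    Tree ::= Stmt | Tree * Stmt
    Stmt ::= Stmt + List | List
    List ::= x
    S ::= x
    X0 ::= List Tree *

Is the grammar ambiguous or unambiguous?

Unambiguous

(S, X0 are unreachable from Tree, so their rules don't affect L(Tree).) The grammar is stratified — Tree handles '*' (left-recursive), Stmt handles '+', List atoms. Each operator has a fixed associativity and precedence level, so every string has one parse.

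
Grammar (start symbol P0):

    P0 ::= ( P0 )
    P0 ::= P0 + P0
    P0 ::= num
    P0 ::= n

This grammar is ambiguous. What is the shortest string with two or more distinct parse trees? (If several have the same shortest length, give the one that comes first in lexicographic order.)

length 1: no string has ≥2 trees
length 3: no string has ≥2 trees
length 5: n + n + n has 2 parse trees

Two derivations of n + n + n:
  P0 ⇒ P0 + P0 ⇒ P0 + P0 + P0 ⇒ n + P0 + P0 ⇒ n + n + P0 ⇒ n + n + n
  P0 ⇒ P0 + P0 ⇒ n + P0 ⇒ n + P0 + P0 ⇒ n + n + P0 ⇒ n + n + n

n + n + n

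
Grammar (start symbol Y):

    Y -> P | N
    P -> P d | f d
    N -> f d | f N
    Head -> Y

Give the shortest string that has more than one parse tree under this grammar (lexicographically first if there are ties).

f d

length 2: f d has 2 parse trees

Two derivations of f d:
  Y ⇒ P ⇒ f d
  Y ⇒ N ⇒ f d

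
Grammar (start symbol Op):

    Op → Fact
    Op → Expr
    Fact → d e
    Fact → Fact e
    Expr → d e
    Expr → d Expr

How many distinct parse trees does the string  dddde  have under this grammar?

1

Parse trees for dddde:
  [Op [Expr d [Expr d [Expr d [Expr d e]]]]]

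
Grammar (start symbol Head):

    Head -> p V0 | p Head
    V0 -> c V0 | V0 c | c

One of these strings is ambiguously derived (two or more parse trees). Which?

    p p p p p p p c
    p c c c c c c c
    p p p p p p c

p c c c c c c c

p p p p p p p c: 1 tree
p c c c c c c c: 64 trees
p p p p p p c: 1 tree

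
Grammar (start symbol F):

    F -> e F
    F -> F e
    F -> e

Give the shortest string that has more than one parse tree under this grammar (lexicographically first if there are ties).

e e

length 1: no string has ≥2 trees
length 2: e e has 2 parse trees

Two derivations of e e:
  F ⇒ e F ⇒ e e
  F ⇒ F e ⇒ e e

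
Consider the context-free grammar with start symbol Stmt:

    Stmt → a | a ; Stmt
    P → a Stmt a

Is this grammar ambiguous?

Unambiguous

(P is unreachable from Stmt, so its rules don't affect L(Stmt).) The reachable grammar is A → atom sep A | atom. Each atom is followed by either the separator (recurse) or end-of-string (stop) — no choice point.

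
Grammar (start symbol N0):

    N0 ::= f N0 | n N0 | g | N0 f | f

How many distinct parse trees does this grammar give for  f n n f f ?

Parse trees for f n n f f:
  [N0 f [N0 n [N0 n [N0 f [N0 f]]]]]
  [N0 f [N0 n [N0 n [N0 [N0 f] f]]]]
  [N0 f [N0 n [N0 [N0 n [N0 f]] f]]]
  [N0 f [N0 [N0 n [N0 n [N0 f]]] f]]
  [N0 [N0 f [N0 n [N0 n [N0 f]]]] f]

5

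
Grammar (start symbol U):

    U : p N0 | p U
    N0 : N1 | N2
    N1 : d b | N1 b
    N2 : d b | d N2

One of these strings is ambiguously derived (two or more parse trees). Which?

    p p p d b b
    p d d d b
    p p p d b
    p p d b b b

p p p d b

p p p d b b: 1 tree
p d d d b: 1 tree
p p p d b: 2 trees
p p d b b b: 1 tree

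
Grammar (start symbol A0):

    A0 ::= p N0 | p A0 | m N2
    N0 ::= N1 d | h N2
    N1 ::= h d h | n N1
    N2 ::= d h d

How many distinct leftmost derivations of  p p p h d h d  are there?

2

Parse trees for p p p h d h d:
  [A0 p [A0 p [A0 p [N0 [N1 h d h] d]]]]
  [A0 p [A0 p [A0 p [N0 h [N2 d h d]]]]]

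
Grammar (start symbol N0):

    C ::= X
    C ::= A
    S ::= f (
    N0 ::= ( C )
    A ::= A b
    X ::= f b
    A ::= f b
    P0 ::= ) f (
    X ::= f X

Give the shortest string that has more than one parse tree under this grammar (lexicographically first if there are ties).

( f b )

length 4: ( f b ) has 2 parse trees

Two derivations of ( f b ):
  N0 ⇒ ( C ) ⇒ ( X ) ⇒ ( f b )
  N0 ⇒ ( C ) ⇒ ( A ) ⇒ ( f b )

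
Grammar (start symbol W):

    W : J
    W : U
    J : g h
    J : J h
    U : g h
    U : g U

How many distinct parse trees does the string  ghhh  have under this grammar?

1

Parse trees for ghhh:
  [W [J [J [J g h] h] h]]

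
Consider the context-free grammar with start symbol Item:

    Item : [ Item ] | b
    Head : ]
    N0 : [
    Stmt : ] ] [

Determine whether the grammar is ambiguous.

(Head, N0, Stmt are unreachable from Item, so their rules don't affect L(Item).) L(Item) is { openⁿ atom closeⁿ : n ≥ 0 }. The bracket depth fixes n, and the derivation is forced at every step.

Unambiguous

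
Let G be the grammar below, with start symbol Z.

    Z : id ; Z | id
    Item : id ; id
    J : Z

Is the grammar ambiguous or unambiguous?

Only Z is reachable from Z; ignoring the rest: Right-recursive list with a separator: after each atom, whether the separator follows determines the rule. One parse per string.

Unambiguous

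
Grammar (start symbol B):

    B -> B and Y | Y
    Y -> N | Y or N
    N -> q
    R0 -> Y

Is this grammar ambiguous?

Unambiguous

(R0 is unreachable from B, so its rules don't affect L(B).) The grammar is stratified — B handles 'and' (left-recursive), Y handles 'or', N atoms. Each operator has a fixed associativity and precedence level, so every string has one parse.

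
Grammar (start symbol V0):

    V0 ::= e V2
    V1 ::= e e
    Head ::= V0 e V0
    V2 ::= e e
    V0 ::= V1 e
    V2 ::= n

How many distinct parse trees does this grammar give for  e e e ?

Parse trees for e e e:
  [V0 e [V2 e e]]
  [V0 [V1 e e] e]

2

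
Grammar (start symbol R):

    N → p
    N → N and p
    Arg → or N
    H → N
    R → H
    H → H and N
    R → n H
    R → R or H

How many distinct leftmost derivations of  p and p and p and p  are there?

8

Parse trees for p and p and p and p:
  [R [H [N [N [N [N p] and p] and p] and p]]]
  [R [H [H [N p]] and [N [N [N p] and p] and p]]]
  [R [H [H [N [N p] and p]] and [N [N p] and p]]]
  [R [H [H [H [N p]] and [N p]] and [N [N p] and p]]]
  [R [H [H [N [N [N p] and p] and p]] and [N p]]]
  [R [H [H [H [N p]] and [N [N p] and p]] and [N p]]]
  [R [H [H [H [N [N p] and p]] and [N p]] and [N p]]]
  [R [H [H [H [H [N p]] and [N p]] and [N p]] and [N p]]]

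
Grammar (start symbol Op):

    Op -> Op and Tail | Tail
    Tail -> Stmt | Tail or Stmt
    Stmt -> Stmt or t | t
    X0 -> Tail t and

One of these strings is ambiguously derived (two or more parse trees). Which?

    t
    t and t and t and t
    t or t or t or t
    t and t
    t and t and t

t: 1 tree
t and t and t and t: 1 tree
t or t or t or t: 8 trees
t and t: 1 tree
t and t and t: 1 tree

t or t or t or t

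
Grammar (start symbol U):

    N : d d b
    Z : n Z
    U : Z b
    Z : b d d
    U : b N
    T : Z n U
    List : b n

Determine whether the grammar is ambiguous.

Witness: b d d b

Derivation 1: U ⇒ Z b ⇒ b d d b
Derivation 2: U ⇒ b N ⇒ b d d b

Two distinct leftmost derivations for the same string.

Ambiguous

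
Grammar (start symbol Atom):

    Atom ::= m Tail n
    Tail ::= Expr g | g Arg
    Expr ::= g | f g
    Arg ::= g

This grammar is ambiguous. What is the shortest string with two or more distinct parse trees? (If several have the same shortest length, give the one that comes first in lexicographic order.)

m g g n

length 4: m g g n has 2 parse trees

Two derivations of m g g n:
  Atom ⇒ m Tail n ⇒ m Expr g n ⇒ m g g n
  Atom ⇒ m Tail n ⇒ m g Arg n ⇒ m g g n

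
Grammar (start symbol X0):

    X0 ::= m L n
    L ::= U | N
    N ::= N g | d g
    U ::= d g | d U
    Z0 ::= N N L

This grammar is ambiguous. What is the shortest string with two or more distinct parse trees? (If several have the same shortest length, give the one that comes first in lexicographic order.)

length 4: m d g n has 2 parse trees

Two derivations of m d g n:
  X0 ⇒ m L n ⇒ m U n ⇒ m d g n
  X0 ⇒ m L n ⇒ m N n ⇒ m d g n

m d g n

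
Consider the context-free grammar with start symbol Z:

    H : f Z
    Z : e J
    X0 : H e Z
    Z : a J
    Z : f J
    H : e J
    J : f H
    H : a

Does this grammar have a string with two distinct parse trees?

Unambiguous

Only Z, J, H are reachable from Z; ignoring the rest: Each reachable nonterminal has at most one production per leading terminal, and all productions are right-linear; the derivation is determined token-by-token.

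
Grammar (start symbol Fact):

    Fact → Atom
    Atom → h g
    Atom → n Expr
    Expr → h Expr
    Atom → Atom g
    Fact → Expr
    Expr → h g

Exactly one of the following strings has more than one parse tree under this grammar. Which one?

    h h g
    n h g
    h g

h g

h h g: 1 tree
n h g: 1 tree
h g: 2 trees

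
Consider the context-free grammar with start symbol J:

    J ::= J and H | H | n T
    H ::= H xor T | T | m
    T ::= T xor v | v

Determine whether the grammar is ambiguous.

Witness: v xor v

Derivation 1: J ⇒ H ⇒ H xor T ⇒ T xor T ⇒ v xor T ⇒ v xor v
Derivation 2: J ⇒ H ⇒ T ⇒ T xor v ⇒ v xor v

Two distinct leftmost derivations for the same string.

Ambiguous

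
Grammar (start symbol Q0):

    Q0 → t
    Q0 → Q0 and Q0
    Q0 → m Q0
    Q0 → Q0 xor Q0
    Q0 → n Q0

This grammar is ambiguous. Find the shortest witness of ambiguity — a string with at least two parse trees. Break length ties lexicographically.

m t and t

length 1: no string has ≥2 trees
length 2: no string has ≥2 trees
length 3: no string has ≥2 trees
length 4: m t and t has 2 parse trees

Two derivations of m t and t:
  Q0 ⇒ Q0 and Q0 ⇒ m Q0 and Q0 ⇒ m t and Q0 ⇒ m t and t
  Q0 ⇒ m Q0 ⇒ m Q0 and Q0 ⇒ m t and Q0 ⇒ m t and t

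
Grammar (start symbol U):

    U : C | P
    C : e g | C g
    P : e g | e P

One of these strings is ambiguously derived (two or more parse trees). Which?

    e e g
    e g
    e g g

e e g: 1 tree
e g: 2 trees
e g g: 1 tree

e g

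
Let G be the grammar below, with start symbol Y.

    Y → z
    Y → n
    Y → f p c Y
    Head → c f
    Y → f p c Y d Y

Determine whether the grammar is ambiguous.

Ambiguous

Witness: f p c f p c n d n

Derivation 1: Y ⇒ f p c Y ⇒ f p c f p c Y d Y ⇒ f p c f p c n d Y ⇒ f p c f p c n d n
Derivation 2: Y ⇒ f p c Y d Y ⇒ f p c f p c Y d Y ⇒ f p c f p c n d Y ⇒ f p c f p c n d n

Two distinct leftmost derivations for the same string.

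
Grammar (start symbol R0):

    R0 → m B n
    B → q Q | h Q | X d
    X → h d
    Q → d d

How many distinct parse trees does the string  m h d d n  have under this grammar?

2

Parse trees for m h d d n:
  [R0 m [B h [Q d d]] n]
  [R0 m [B [X h d] d] n]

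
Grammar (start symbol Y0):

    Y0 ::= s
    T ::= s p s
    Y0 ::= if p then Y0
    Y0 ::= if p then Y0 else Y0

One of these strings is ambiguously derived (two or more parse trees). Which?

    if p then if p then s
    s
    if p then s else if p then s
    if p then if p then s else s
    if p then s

if p then if p then s: 1 tree
s: 1 tree
if p then s else if p then s: 1 tree
if p then if p then s else s: 2 trees
if p then s: 1 tree

if p then if p then s else s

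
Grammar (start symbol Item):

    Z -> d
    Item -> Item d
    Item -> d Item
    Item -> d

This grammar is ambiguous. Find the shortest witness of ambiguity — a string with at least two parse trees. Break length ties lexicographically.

d d

length 1: no string has ≥2 trees
length 2: d d has 2 parse trees

Two derivations of d d:
  Item ⇒ Item d ⇒ d d
  Item ⇒ d Item ⇒ d d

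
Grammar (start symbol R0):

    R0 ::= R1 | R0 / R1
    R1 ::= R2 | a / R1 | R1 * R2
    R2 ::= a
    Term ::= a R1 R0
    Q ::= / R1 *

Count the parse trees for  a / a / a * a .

7

Parse trees for a / a / a * a:
  [R0 [R1 a / [R1 a / [R1 [R1 [R2 a]] * [R2 a]]]]]
  [R0 [R1 a / [R1 [R1 a / [R1 [R2 a]]] * [R2 a]]]]
  [R0 [R1 [R1 a / [R1 a / [R1 [R2 a]]]] * [R2 a]]]
  [R0 [R0 [R1 [R2 a]]] / [R1 a / [R1 [R1 [R2 a]] * [R2 a]]]]
  [R0 [R0 [R1 [R2 a]]] / [R1 [R1 a / [R1 [R2 a]]] * [R2 a]]]
  [R0 [R0 [R1 a / [R1 [R2 a]]]] / [R1 [R1 [R2 a]] * [R2 a]]]
  [R0 [R0 [R0 [R1 [R2 a]]] / [R1 [R2 a]]] / [R1 [R1 [R2 a]] * [R2 a]]]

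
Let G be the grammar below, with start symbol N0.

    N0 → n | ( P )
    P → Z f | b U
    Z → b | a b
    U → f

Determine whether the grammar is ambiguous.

Ambiguous

Witness: ( b f )

Derivation 1: N0 ⇒ ( P ) ⇒ ( Z f ) ⇒ ( b f )
Derivation 2: N0 ⇒ ( P ) ⇒ ( b U ) ⇒ ( b f )

Two distinct leftmost derivations for the same string.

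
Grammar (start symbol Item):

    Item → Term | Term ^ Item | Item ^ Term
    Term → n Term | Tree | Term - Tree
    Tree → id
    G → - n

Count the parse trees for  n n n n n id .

1

Parse trees for n n n n n id:
  [Item [Term n [Term n [Term n [Term n [Term n [Term [Tree id]]]]]]]]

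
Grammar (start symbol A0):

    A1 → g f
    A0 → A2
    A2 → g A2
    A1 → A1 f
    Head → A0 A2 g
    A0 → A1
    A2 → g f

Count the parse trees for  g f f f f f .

Parse trees for g f f f f f:
  [A0 [A1 [A1 [A1 [A1 [A1 g f] f] f] f] f]]

1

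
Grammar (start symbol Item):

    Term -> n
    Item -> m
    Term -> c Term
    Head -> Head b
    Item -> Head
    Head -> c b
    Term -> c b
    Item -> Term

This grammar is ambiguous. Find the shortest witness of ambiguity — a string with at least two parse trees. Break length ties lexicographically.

c b

length 1: no string has ≥2 trees
length 2: c b has 2 parse trees

Two derivations of c b:
  Item ⇒ Head ⇒ c b
  Item ⇒ Term ⇒ c b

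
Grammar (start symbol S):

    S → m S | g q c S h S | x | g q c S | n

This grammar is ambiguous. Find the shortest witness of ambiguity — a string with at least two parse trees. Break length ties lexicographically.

g q c g q c n h n

length 1: no string has ≥2 trees
length 2: no string has ≥2 trees
length 3: no string has ≥2 trees
length 4: no string has ≥2 trees
length 5: no string has ≥2 trees
length 6: no string has ≥2 trees
length 7: no string has ≥2 trees
length 8: no string has ≥2 trees
length 9: g q c g q c n h n has 2 parse trees

Two derivations of g q c g q c n h n:
  S ⇒ g q c S h S ⇒ g q c g q c S h S ⇒ g q c g q c n h S ⇒ g q c g q c n h n
  S ⇒ g q c S ⇒ g q c g q c S h S ⇒ g q c g q c n h S ⇒ g q c g q c n h n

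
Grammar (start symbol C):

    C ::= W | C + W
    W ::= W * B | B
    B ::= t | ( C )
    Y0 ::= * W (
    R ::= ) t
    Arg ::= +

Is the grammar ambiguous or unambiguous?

Only C, W, B are reachable from C; ignoring the rest: The grammar is stratified — C handles '+' (left-recursive), W handles '*', B atoms. Each operator has a fixed associativity and precedence level, so every string has one parse.

Unambiguous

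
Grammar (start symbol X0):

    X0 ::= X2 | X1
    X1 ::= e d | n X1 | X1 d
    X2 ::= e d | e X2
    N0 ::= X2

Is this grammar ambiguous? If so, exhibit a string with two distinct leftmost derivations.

Ambiguous

Witness: e d

Derivation 1: X0 ⇒ X2 ⇒ e d
Derivation 2: X0 ⇒ X1 ⇒ e d

Two distinct leftmost derivations for the same string.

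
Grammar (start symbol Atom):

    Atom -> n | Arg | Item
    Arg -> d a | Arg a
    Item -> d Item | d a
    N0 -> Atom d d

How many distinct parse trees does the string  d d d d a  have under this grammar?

Parse trees for d d d d a:
  [Atom [Item d [Item d [Item d [Item d a]]]]]

1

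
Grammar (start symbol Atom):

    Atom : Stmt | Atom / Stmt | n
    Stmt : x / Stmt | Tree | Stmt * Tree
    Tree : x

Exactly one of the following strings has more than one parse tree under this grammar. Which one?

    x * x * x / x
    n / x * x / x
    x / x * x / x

x / x * x / x

x * x * x / x: 1 tree
n / x * x / x: 1 tree
x / x * x / x: 3 trees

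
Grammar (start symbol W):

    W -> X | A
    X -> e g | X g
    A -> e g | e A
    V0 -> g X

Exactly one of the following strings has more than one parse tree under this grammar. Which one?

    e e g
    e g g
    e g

e g

e e g: 1 tree
e g g: 1 tree
e g: 2 trees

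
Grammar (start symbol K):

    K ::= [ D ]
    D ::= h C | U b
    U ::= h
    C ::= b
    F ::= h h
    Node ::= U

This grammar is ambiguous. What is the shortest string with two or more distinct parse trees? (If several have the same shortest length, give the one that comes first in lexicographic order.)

length 4: [ h b ] has 2 parse trees

Two derivations of [ h b ]:
  K ⇒ [ D ] ⇒ [ h C ] ⇒ [ h b ]
  K ⇒ [ D ] ⇒ [ U b ] ⇒ [ h b ]

[ h b ]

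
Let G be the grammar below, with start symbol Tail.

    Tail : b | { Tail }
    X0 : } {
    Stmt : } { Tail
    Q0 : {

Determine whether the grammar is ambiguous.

(X0, Stmt, Q0 are unreachable from Tail, so their rules don't affect L(Tail).) L(Tail) is { openⁿ atom closeⁿ : n ≥ 0 }. The bracket depth fixes n, and the derivation is forced at every step.

Unambiguous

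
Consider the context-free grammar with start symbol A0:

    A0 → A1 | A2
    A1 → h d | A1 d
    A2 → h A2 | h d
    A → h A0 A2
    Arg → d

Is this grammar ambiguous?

Witness: h d

Derivation 1: A0 ⇒ A1 ⇒ h d
Derivation 2: A0 ⇒ A2 ⇒ h d

Two distinct leftmost derivations for the same string.

Ambiguous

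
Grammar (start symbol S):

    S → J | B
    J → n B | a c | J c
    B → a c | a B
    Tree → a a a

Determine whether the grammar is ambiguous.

Witness: a c

Derivation 1: S ⇒ J ⇒ a c
Derivation 2: S ⇒ B ⇒ a c

Two distinct leftmost derivations for the same string.

Ambiguous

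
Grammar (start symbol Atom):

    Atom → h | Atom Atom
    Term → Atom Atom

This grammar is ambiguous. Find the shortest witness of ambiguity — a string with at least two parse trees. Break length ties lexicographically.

length 1: no string has ≥2 trees
length 2: no string has ≥2 trees
length 3: h h h has 2 parse trees

Two derivations of h h h:
  Atom ⇒ Atom Atom ⇒ h Atom ⇒ h Atom Atom ⇒ h h Atom ⇒ h h h
  Atom ⇒ Atom Atom ⇒ Atom Atom Atom ⇒ h Atom Atom ⇒ h h Atom ⇒ h h h

h h h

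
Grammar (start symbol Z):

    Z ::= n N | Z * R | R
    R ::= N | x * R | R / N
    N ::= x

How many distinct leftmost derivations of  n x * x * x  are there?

2

Parse trees for n x * x * x:
  [Z [Z n [N x]] * [R x * [R [N x]]]]
  [Z [Z [Z n [N x]] * [R [N x]]] * [R [N x]]]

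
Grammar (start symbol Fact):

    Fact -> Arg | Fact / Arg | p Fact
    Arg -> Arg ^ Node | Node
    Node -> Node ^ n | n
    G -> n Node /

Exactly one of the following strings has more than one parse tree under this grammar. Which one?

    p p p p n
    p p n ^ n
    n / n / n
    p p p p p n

p p p p n: 1 tree
p p n ^ n: 2 trees
n / n / n: 1 tree
p p p p p n: 1 tree

p p n ^ n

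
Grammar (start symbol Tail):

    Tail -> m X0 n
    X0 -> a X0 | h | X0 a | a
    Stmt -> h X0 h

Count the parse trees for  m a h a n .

Parse trees for m a h a n:
  [Tail m [X0 a [X0 [X0 h] a]] n]
  [Tail m [X0 [X0 a [X0 h]] a] n]

2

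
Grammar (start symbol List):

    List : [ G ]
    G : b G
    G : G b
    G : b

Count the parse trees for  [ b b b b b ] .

16

Parse trees for [ b b b b b ] (showing first 6 of 16):
  [List [ [G b [G b [G b [G b [G b]]]]] ]]
  [List [ [G b [G b [G b [G [G b] b]]]] ]]
  [List [ [G b [G b [G [G b [G b]] b]]] ]]
  [List [ [G b [G b [G [G [G b] b] b]]] ]]
  [List [ [G b [G [G b [G b [G b]]] b]] ]]
  [List [ [G b [G [G b [G [G b] b]] b]] ]]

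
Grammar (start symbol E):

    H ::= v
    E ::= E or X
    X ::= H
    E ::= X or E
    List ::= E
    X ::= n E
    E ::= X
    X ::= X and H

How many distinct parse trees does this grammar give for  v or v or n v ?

Parse trees for v or v or n v:
  [E [E [E [X [H v]]] or [X [H v]]] or [X n [E [X [H v]]]]]
  [E [E [X [H v]] or [E [X [H v]]]] or [X n [E [X [H v]]]]]
  [E [X [H v]] or [E [E [X [H v]]] or [X n [E [X [H v]]]]]]
  [E [X [H v]] or [E [X [H v]] or [E [X n [E [X [H v]]]]]]]

4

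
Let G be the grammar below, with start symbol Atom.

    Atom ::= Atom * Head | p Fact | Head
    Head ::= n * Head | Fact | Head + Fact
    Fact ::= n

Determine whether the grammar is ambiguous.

Ambiguous

Witness: n * n

Derivation 1: Atom ⇒ Atom * Head ⇒ Head * Head ⇒ Fact * Head ⇒ n * Head ⇒ n * Fact ⇒ n * n
Derivation 2: Atom ⇒ Head ⇒ n * Head ⇒ n * Fact ⇒ n * n

Two distinct leftmost derivations for the same string.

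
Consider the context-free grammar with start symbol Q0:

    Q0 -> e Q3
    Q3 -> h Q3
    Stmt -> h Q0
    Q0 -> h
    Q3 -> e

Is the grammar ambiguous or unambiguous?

Unambiguous

(Stmt is unreachable from Q0, so its rules don't affect L(Q0).) The reachable rules are right-linear with at most one rule per (nonterminal, next-terminal) pair. Each input token forces the next rule, so parsing is deterministic.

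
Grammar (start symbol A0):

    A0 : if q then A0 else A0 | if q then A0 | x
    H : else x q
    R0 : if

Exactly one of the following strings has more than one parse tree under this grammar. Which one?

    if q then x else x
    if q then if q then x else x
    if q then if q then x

if q then if q then x else x

if q then x else x: 1 tree
if q then if q then x else x: 2 trees
if q then if q then x: 1 tree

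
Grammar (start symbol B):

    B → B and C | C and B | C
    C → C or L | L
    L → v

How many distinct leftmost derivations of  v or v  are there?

1

Parse trees for v or v:
  [B [C [C [L v]] or [L v]]]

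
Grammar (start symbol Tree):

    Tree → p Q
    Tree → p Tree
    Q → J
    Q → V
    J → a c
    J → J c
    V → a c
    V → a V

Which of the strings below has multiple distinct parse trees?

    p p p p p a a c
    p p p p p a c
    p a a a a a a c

p p p p p a c

p p p p p a a c: 1 tree
p p p p p a c: 2 trees
p a a a a a a c: 1 tree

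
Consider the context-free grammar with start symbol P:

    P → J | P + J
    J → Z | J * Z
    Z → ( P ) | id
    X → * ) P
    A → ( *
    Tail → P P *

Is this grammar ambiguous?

Unambiguous

Only P, J, Z are reachable from P; ignoring the rest: P → P + J | J  ;  J → J * Z | Z  — a left-associative chain with Z at the bottom. Each string factors uniquely by precedence.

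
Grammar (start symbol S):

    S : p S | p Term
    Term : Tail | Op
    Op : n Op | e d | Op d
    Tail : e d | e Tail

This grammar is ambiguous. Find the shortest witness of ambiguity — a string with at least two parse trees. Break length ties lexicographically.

length 3: p e d has 2 parse trees

Two derivations of p e d:
  S ⇒ p Term ⇒ p Tail ⇒ p e d
  S ⇒ p Term ⇒ p Op ⇒ p e d

p e d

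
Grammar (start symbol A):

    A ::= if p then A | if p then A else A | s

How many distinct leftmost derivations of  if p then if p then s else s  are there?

Parse trees for if p then if p then s else s:
  [A if p then [A if p then [A s] else [A s]]]
  [A if p then [A if p then [A s]] else [A s]]

2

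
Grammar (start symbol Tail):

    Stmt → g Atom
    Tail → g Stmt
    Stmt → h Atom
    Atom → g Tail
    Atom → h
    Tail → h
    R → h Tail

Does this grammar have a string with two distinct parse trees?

Unambiguous

(R is unreachable from Tail, so its rules don't affect L(Tail).) Restricted to the reachable nonterminals, every rule has the form A → t or A → t B, and no two rules for the same A share a first terminal. The grammar encodes a DFA — one run per string.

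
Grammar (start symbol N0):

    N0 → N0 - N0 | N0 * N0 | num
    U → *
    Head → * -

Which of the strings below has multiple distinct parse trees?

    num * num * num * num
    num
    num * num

num * num * num * num: 5 trees
num: 1 tree
num * num: 1 tree

num * num * num * num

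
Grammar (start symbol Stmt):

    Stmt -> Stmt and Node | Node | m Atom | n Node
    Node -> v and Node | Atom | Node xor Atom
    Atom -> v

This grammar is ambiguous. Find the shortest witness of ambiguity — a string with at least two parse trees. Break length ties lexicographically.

length 1: no string has ≥2 trees
length 2: no string has ≥2 trees
length 3: v and v has 2 parse trees

Two derivations of v and v:
  Stmt ⇒ Stmt and Node ⇒ Node and Node ⇒ Atom and Node ⇒ v and Node ⇒ v and Atom ⇒ v and v
  Stmt ⇒ Node ⇒ v and Node ⇒ v and Atom ⇒ v and v

v and v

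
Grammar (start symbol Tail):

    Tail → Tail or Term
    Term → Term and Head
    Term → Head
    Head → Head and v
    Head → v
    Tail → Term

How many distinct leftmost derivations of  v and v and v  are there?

4

Parse trees for v and v and v:
  [Tail [Term [Term [Head v]] and [Head [Head v] and v]]]
  [Tail [Term [Term [Term [Head v]] and [Head v]] and [Head v]]]
  [Tail [Term [Term [Head [Head v] and v]] and [Head v]]]
  [Tail [Term [Head [Head [Head v] and v] and v]]]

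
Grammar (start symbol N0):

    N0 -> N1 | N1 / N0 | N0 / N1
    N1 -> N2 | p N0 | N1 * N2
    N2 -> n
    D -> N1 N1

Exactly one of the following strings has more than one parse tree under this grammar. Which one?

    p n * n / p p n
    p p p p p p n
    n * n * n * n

p n * n / p p n

p n * n / p p n: 6 trees
p p p p p p n: 1 tree
n * n * n * n: 1 tree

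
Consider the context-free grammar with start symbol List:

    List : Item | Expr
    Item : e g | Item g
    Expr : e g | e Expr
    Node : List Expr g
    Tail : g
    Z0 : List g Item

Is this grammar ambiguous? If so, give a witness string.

Witness: e g

Derivation 1: List ⇒ Item ⇒ e g
Derivation 2: List ⇒ Expr ⇒ e g

Two distinct leftmost derivations for the same string.

Ambiguous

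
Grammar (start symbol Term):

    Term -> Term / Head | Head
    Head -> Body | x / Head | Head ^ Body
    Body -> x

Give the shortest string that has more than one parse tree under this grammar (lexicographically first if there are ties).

length 1: no string has ≥2 trees
length 3: x / x has 2 parse trees

Two derivations of x / x:
  Term ⇒ Term / Head ⇒ Head / Head ⇒ Body / Head ⇒ x / Head ⇒ x / Body ⇒ x / x
  Term ⇒ Head ⇒ x / Head ⇒ x / Body ⇒ x / x

x / x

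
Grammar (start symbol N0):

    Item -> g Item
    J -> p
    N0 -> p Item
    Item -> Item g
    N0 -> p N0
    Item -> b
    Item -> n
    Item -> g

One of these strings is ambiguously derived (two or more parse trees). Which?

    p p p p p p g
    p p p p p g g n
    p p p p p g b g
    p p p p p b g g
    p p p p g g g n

p p p p p g b g

p p p p p p g: 1 tree
p p p p p g g n: 1 tree
p p p p p g b g: 2 trees
p p p p p b g g: 1 tree
p p p p g g g n: 1 tree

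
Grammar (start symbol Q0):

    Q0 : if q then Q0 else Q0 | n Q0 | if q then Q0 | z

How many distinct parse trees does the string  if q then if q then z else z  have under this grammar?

2

Parse trees for if q then if q then z else z:
  [Q0 if q then [Q0 if q then [Q0 z]] else [Q0 z]]
  [Q0 if q then [Q0 if q then [Q0 z] else [Q0 z]]]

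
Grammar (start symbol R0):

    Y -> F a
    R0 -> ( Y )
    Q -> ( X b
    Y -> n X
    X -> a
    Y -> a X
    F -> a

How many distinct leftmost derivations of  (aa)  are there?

2

Parse trees for (aa):
  [R0 ( [Y [F a] a] )]
  [R0 ( [Y a [X a]] )]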